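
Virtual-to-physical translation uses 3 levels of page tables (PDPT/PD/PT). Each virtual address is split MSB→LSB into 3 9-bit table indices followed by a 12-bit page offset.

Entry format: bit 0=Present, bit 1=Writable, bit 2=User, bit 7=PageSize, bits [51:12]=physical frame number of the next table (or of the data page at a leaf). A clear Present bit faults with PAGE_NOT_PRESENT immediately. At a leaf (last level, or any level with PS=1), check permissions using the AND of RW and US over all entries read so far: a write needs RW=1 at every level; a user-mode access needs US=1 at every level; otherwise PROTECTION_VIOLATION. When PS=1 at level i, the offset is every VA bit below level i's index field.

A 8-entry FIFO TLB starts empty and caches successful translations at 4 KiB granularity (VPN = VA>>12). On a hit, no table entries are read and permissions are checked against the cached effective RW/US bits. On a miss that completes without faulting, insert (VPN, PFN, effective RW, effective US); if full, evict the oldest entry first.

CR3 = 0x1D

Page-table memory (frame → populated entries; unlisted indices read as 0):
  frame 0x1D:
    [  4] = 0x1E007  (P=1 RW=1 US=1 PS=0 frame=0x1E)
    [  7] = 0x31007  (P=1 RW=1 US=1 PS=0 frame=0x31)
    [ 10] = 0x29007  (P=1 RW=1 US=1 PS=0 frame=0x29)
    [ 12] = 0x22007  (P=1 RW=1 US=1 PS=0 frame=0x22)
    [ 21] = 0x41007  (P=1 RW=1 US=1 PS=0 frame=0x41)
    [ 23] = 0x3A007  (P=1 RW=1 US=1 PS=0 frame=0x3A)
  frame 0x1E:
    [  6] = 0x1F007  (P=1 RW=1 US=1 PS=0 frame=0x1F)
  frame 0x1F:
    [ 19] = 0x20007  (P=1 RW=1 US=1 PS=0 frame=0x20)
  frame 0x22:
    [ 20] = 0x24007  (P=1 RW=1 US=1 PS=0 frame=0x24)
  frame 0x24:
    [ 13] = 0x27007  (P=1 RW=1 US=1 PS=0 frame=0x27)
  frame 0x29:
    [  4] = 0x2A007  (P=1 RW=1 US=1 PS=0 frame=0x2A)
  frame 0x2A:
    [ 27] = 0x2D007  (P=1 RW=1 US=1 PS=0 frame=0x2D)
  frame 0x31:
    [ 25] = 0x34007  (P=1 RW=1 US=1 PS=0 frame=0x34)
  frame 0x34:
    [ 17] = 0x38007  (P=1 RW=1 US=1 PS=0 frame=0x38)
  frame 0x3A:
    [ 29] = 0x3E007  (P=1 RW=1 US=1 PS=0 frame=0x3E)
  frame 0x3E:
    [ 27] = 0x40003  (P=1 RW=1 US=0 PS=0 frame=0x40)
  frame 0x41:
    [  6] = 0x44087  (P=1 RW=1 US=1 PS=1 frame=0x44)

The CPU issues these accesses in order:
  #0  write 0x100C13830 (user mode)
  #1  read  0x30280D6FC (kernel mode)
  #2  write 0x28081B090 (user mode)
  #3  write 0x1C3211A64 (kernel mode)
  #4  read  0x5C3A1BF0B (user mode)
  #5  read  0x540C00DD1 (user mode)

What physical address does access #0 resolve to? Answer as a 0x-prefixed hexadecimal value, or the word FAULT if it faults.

Per-access translation:
#0 VA=0x100C13830 (w,user):
  L0: frame=0x1D idx=4 entry=0x1E007 [P=1 RW=1 US=1 PS=0]
  L1: frame=0x1E idx=6 entry=0x1F007 [P=1 RW=1 US=1 PS=0]
  L2: frame=0x1F idx=19 entry=0x20007 [P=1 RW=1 US=1 PS=0]
  ⇒ phys 0x20830  [3 reads]
#1 VA=0x30280D6FC (r,kernel):
  L0: frame=0x1D idx=12 entry=0x22007 [P=1 RW=1 US=1 PS=0]
  L1: frame=0x22 idx=20 entry=0x24007 [P=1 RW=1 US=1 PS=0]
  L2: frame=0x24 idx=13 entry=0x27007 [P=1 RW=1 US=1 PS=0]
  ⇒ phys 0x276FC  [3 reads]
#2 VA=0x28081B090 (w,user):
  L0: frame=0x1D idx=10 entry=0x29007 [P=1 RW=1 US=1 PS=0]
  L1: frame=0x29 idx=4 entry=0x2A007 [P=1 RW=1 US=1 PS=0]
  L2: frame=0x2A idx=27 entry=0x2D007 [P=1 RW=1 US=1 PS=0]
  ⇒ phys 0x2D090  [3 reads]
#3 VA=0x1C3211A64 (w,kernel):
  L0: frame=0x1D idx=7 entry=0x31007 [P=1 RW=1 US=1 PS=0]
  L1: frame=0x31 idx=25 entry=0x34007 [P=1 RW=1 US=1 PS=0]
  L2: frame=0x34 idx=17 entry=0x38007 [P=1 RW=1 US=1 PS=0]
  ⇒ phys 0x38A64  [3 reads]
#4 VA=0x5C3A1BF0B (r,user):
  L0: frame=0x1D idx=23 entry=0x3A007 [P=1 RW=1 US=1 PS=0]
  L1: frame=0x3A idx=29 entry=0x3E007 [P=1 RW=1 US=1 PS=0]
  L2: frame=0x3E idx=27 entry=0x40003 [P=1 RW=1 US=0 PS=0]
  → PROTECTION_VIOLATION  (3 entries read)
#5 VA=0x540C00DD1 (r,user):
  L0: frame=0x1D idx=21 entry=0x41007 [P=1 RW=1 US=1 PS=0]
  L1: frame=0x41 idx=6 entry=0x44087 [P=1 RW=1 US=1 PS=1]
  ⇒ phys 0x44DD1 (huge @L1)  [2 reads]

Access #0 PA: 0x20830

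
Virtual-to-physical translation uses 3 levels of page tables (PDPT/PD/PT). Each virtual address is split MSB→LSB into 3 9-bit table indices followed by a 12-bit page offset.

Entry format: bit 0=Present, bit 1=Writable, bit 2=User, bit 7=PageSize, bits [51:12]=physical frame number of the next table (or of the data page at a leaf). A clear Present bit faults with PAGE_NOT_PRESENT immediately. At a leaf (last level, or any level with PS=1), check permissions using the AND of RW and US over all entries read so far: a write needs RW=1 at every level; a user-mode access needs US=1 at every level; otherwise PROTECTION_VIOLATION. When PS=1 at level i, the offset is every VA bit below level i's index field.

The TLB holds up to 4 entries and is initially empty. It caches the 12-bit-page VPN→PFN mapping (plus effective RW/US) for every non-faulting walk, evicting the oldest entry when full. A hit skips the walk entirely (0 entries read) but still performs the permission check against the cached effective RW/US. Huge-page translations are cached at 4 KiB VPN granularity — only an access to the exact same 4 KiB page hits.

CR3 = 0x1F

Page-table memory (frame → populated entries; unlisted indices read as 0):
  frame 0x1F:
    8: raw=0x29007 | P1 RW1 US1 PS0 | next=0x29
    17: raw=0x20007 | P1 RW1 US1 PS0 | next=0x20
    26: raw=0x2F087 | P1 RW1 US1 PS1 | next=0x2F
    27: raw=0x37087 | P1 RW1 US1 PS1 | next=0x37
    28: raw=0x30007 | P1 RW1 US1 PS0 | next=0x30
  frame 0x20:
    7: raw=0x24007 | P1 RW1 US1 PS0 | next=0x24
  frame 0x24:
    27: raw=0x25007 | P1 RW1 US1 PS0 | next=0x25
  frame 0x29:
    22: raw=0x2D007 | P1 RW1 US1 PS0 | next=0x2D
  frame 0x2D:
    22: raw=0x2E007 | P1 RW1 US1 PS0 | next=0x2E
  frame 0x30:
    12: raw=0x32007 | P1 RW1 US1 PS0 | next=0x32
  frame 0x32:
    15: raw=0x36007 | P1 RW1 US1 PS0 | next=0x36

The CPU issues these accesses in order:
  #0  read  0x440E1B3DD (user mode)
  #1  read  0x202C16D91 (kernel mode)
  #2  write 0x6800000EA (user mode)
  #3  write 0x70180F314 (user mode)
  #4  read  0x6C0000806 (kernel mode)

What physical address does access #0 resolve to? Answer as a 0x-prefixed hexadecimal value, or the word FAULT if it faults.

Walk each access:
#0 VA=0x440E1B3DD (r,user):
  [0] read 0x1F idx=17: raw=0x20007 flags P=1 W=1 U=1 S=0
  [1] read 0x20 idx=7: raw=0x24007 flags P=1 W=1 U=1 S=0
  [2] read 0x24 idx=27: raw=0x25007 flags P=1 W=1 U=1 S=0
  ⇒ phys 0x253DD  [3 reads]
#1 VA=0x202C16D91 (r,kernel):
  [0] read 0x1F idx=8: raw=0x29007 flags P=1 W=1 U=1 S=0
  [1] read 0x29 idx=22: raw=0x2D007 flags P=1 W=1 U=1 S=0
  [2] read 0x2D idx=22: raw=0x2E007 flags P=1 W=1 U=1 S=0
  ⇒ phys 0x2ED91  [3 reads]
#2 VA=0x6800000EA (w,user):
  [0] read 0x1F idx=26: raw=0x2F087 flags P=1 W=1 U=1 S=1
  ⇒ phys 0x2F0EA (huge @L0)  [1 reads]
#3 VA=0x70180F314 (w,user):
  [0] read 0x1F idx=28: raw=0x30007 flags P=1 W=1 U=1 S=0
  [1] read 0x30 idx=12: raw=0x32007 flags P=1 W=1 U=1 S=0
  [2] read 0x32 idx=15: raw=0x36007 flags P=1 W=1 U=1 S=0
  ⇒ phys 0x36314  [3 reads]
#4 VA=0x6C0000806 (r,kernel):
  [0] read 0x1F idx=27: raw=0x37087 flags P=1 W=1 U=1 S=1
  ⇒ phys 0x37806 (huge @L0)  [1 reads]

Access #0 PA: 0x253DD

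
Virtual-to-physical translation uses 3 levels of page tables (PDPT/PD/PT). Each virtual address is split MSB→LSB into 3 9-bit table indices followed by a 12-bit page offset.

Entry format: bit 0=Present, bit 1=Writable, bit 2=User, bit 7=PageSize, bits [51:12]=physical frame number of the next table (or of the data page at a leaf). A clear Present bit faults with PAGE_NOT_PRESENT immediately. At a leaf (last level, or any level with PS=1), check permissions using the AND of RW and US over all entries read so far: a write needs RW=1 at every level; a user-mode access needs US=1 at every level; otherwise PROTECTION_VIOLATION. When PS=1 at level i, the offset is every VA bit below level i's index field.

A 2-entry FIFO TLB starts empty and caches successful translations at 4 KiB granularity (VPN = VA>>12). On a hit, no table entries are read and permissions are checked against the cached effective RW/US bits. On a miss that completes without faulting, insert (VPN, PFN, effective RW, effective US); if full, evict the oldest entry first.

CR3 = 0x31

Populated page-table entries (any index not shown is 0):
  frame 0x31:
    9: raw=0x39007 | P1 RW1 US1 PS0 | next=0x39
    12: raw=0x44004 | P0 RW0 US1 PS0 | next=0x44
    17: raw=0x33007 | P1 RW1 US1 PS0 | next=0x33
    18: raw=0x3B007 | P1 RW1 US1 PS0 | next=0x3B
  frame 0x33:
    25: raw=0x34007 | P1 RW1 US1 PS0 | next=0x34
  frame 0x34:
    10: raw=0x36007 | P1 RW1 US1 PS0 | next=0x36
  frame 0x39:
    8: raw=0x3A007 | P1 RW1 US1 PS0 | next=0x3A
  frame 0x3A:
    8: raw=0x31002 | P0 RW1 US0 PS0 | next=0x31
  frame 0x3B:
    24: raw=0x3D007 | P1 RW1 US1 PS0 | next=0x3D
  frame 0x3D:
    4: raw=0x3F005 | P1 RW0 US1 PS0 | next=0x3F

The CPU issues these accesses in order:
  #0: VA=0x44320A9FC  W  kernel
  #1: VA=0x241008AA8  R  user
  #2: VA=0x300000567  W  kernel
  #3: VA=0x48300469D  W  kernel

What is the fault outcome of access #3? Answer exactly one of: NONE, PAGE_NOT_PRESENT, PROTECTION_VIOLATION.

Trace:
#0 VA=0x44320A9FC (w,kernel):
  lvl0: tbl 0x31, slot 17 ⇒ 0x33007 (P1/RW1/US1/PS0)
  lvl1: tbl 0x33, slot 25 ⇒ 0x34007 (P1/RW1/US1/PS0)
  lvl2: tbl 0x34, slot 10 ⇒ 0x36007 (P1/RW1/US1/PS0)
  ✓ 0x369FC  — 3 lookups
#1 VA=0x241008AA8 (r,user):
  lvl0: tbl 0x31, slot 9 ⇒ 0x39007 (P1/RW1/US1/PS0)
  lvl1: tbl 0x39, slot 8 ⇒ 0x3A007 (P1/RW1/US1/PS0)
  lvl2: tbl 0x3A, slot 8 ⇒ 0x31002 (P0/RW1/US0/PS0)
  ⇒ fault: PAGE_NOT_PRESENT  — 3 lookups
#2 VA=0x300000567 (w,kernel):
  lvl0: tbl 0x31, slot 12 ⇒ 0x44004 (P0/RW0/US1/PS0)
  ⇒ fault: PAGE_NOT_PRESENT  — 1 lookups
#3 VA=0x48300469D (w,kernel):
  lvl0: tbl 0x31, slot 18 ⇒ 0x3B007 (P1/RW1/US1/PS0)
  lvl1: tbl 0x3B, slot 24 ⇒ 0x3D007 (P1/RW1/US1/PS0)
  lvl2: tbl 0x3D, slot 4 ⇒ 0x3F005 (P1/RW0/US1/PS0)
  ⇒ fault: PROTECTION_VIOLATION  — 3 lookups

Access #3 fault: PROTECTION_VIOLATION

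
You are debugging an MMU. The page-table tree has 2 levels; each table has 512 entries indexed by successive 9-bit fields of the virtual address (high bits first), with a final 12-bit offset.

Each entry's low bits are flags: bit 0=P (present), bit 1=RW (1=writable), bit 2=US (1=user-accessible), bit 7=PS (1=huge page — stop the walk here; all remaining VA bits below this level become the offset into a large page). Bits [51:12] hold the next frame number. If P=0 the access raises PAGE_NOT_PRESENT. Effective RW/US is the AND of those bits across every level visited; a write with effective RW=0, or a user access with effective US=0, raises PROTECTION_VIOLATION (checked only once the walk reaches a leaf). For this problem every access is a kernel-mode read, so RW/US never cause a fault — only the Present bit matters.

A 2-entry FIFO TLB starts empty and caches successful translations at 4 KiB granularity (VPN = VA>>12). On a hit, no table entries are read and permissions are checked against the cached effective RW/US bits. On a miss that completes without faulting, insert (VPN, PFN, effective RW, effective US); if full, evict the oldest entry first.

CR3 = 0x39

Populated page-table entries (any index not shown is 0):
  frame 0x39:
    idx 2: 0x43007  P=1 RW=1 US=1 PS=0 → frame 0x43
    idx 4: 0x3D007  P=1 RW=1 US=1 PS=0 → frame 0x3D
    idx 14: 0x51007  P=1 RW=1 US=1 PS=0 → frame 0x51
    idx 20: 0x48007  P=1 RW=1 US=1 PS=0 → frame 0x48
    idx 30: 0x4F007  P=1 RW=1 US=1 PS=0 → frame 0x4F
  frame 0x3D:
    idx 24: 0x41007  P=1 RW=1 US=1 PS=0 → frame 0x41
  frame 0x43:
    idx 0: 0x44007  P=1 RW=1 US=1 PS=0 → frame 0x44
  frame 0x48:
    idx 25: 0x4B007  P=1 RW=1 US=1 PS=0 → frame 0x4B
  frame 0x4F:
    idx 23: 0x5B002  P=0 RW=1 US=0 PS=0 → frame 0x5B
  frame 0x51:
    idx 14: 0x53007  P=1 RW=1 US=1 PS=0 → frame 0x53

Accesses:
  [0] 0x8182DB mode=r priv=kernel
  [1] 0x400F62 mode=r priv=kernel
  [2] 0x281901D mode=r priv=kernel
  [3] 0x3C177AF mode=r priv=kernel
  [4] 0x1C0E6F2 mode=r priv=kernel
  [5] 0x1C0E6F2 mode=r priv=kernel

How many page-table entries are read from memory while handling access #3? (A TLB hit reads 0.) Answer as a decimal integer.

Trace:
#0 VA=0x8182DB (r,kernel):
  lvl0: tbl 0x39, slot 4 ⇒ 0x3D007 (P1/RW1/US1/PS0)
  lvl1: tbl 0x3D, slot 24 ⇒ 0x41007 (P1/RW1/US1/PS0)
  ✓ 0x412DB  — 2 lookups
#1 VA=0x400F62 (r,kernel):
  lvl0: tbl 0x39, slot 2 ⇒ 0x43007 (P1/RW1/US1/PS0)
  lvl1: tbl 0x43, slot 0 ⇒ 0x44007 (P1/RW1/US1/PS0)
  ✓ 0x44F62  — 2 lookups
#2 VA=0x281901D (r,kernel):
  lvl0: tbl 0x39, slot 20 ⇒ 0x48007 (P1/RW1/US1/PS0)
  lvl1: tbl 0x48, slot 25 ⇒ 0x4B007 (P1/RW1/US1/PS0)
  ✓ 0x4B01D  — 2 lookups
#3 VA=0x3C177AF (r,kernel):
  lvl0: tbl 0x39, slot 30 ⇒ 0x4F007 (P1/RW1/US1/PS0)
  lvl1: tbl 0x4F, slot 23 ⇒ 0x5B002 (P0/RW1/US0/PS0)
  ✗ PAGE_NOT_PRESENT  [2 reads]
#4 VA=0x1C0E6F2 (r,kernel):
  lvl0: tbl 0x39, slot 14 ⇒ 0x51007 (P1/RW1/US1/PS0)
  lvl1: tbl 0x51, slot 14 ⇒ 0x53007 (P1/RW1/US1/PS0)
  ✓ 0x536F2  — 2 lookups
#5 VA=0x1C0E6F2 (r,kernel):
  TLB hit vpn=0x1C0E → PA=0x536F2

Entries read for #3: 2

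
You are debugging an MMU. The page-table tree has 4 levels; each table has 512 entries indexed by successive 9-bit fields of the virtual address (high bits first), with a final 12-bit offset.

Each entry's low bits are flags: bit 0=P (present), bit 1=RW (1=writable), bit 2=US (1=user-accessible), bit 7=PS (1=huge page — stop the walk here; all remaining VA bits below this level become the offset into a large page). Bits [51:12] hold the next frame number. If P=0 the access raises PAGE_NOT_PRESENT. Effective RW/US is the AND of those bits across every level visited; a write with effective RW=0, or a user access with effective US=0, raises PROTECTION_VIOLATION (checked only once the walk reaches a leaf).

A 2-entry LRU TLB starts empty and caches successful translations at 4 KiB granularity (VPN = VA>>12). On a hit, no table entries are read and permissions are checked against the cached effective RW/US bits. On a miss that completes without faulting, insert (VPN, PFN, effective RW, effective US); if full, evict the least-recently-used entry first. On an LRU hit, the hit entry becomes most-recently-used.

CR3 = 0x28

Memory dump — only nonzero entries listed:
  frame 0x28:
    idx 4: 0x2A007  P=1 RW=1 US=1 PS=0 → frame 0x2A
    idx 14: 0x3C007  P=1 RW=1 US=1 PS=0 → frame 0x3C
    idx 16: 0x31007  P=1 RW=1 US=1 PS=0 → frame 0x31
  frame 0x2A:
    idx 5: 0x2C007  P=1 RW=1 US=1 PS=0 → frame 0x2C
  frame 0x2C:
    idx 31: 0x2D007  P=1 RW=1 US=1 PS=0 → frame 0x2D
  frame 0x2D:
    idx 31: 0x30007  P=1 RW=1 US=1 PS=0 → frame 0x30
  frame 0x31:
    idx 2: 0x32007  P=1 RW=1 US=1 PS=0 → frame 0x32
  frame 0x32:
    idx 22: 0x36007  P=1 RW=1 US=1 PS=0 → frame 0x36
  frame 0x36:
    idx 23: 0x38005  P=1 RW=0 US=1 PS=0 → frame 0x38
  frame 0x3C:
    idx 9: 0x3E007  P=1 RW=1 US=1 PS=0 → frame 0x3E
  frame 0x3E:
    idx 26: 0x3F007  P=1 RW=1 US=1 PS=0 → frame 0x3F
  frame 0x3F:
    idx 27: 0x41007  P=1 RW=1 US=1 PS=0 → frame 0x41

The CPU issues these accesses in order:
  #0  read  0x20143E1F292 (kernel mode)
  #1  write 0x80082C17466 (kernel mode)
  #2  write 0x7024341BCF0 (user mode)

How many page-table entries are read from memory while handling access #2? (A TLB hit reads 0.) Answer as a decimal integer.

Per-access translation:
#0 VA=0x20143E1F292 (r,kernel):
  lvl0: tbl 0x28, slot 4 ⇒ 0x2A007 (P1/RW1/US1/PS0)
  lvl1: tbl 0x2A, slot 5 ⇒ 0x2C007 (P1/RW1/US1/PS0)
  lvl2: tbl 0x2C, slot 31 ⇒ 0x2D007 (P1/RW1/US1/PS0)
  lvl3: tbl 0x2D, slot 31 ⇒ 0x30007 (P1/RW1/US1/PS0)
  ✓ 0x30292  — 4 lookups
#1 VA=0x80082C17466 (w,kernel):
  lvl0: tbl 0x28, slot 16 ⇒ 0x31007 (P1/RW1/US1/PS0)
  lvl1: tbl 0x31, slot 2 ⇒ 0x32007 (P1/RW1/US1/PS0)
  lvl2: tbl 0x32, slot 22 ⇒ 0x36007 (P1/RW1/US1/PS0)
  lvl3: tbl 0x36, slot 23 ⇒ 0x38005 (P1/RW0/US1/PS0)
  ⇒ fault: PROTECTION_VIOLATION  — 4 lookups
#2 VA=0x7024341BCF0 (w,user):
  lvl0: tbl 0x28, slot 14 ⇒ 0x3C007 (P1/RW1/US1/PS0)
  lvl1: tbl 0x3C, slot 9 ⇒ 0x3E007 (P1/RW1/US1/PS0)
  lvl2: tbl 0x3E, slot 26 ⇒ 0x3F007 (P1/RW1/US1/PS0)
  lvl3: tbl 0x3F, slot 27 ⇒ 0x41007 (P1/RW1/US1/PS0)
  ✓ 0x41CF0  — 4 lookups

Entries read for #2: 4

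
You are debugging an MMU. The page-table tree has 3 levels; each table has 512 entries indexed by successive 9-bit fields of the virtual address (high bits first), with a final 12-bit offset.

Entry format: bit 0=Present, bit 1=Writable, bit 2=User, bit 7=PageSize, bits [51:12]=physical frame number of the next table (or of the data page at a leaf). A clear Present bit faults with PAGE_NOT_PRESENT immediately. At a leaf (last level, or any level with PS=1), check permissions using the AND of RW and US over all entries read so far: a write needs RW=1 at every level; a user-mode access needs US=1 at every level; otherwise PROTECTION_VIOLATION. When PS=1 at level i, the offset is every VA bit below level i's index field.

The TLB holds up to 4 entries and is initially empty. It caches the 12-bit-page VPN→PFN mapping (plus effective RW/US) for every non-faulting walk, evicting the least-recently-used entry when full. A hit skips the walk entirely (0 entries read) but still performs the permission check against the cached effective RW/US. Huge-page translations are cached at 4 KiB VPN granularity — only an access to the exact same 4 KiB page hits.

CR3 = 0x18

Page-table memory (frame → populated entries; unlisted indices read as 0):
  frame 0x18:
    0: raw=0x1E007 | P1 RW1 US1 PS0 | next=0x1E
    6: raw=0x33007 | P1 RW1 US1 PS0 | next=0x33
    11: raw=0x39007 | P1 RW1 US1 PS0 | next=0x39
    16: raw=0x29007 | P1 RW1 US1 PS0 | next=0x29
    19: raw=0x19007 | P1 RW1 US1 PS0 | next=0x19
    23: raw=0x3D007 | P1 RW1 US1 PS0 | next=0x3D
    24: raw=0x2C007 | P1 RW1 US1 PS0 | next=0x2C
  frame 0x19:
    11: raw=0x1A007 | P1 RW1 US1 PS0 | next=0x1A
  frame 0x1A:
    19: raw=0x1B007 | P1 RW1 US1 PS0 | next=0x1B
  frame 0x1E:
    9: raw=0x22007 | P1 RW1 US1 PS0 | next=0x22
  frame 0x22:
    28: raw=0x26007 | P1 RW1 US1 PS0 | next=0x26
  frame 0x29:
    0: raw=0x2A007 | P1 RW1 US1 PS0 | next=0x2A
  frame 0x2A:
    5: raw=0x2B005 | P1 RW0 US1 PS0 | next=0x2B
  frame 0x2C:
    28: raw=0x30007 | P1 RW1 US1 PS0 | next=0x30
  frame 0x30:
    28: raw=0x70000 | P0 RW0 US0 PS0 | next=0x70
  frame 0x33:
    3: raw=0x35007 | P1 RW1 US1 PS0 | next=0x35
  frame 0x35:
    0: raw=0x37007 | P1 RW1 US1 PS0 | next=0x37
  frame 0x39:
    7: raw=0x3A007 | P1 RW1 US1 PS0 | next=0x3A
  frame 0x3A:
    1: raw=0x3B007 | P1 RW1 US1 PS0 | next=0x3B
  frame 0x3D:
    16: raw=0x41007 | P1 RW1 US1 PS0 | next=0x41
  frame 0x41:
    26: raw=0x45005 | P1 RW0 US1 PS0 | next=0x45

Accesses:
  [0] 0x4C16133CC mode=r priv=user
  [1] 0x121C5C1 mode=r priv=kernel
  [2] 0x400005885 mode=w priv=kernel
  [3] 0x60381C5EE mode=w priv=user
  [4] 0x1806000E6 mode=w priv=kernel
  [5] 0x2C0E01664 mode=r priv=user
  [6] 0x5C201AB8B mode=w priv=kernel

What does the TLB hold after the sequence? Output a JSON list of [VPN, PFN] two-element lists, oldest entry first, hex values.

Walk each access:
#0 VA=0x4C16133CC (r,user):
  lvl0: tbl 0x18, slot 19 ⇒ 0x19007 (P1/RW1/US1/PS0)
  lvl1: tbl 0x19, slot 11 ⇒ 0x1A007 (P1/RW1/US1/PS0)
  lvl2: tbl 0x1A, slot 19 ⇒ 0x1B007 (P1/RW1/US1/PS0)
  → PA=0x1B3CC  (3 entries read)
#1 VA=0x121C5C1 (r,kernel):
  lvl0: tbl 0x18, slot 0 ⇒ 0x1E007 (P1/RW1/US1/PS0)
  lvl1: tbl 0x1E, slot 9 ⇒ 0x22007 (P1/RW1/US1/PS0)
  lvl2: tbl 0x22, slot 28 ⇒ 0x26007 (P1/RW1/US1/PS0)
  → PA=0x265C1  (3 entries read)
#2 VA=0x400005885 (w,kernel):
  lvl0: tbl 0x18, slot 16 ⇒ 0x29007 (P1/RW1/US1/PS0)
  lvl1: tbl 0x29, slot 0 ⇒ 0x2A007 (P1/RW1/US1/PS0)
  lvl2: tbl 0x2A, slot 5 ⇒ 0x2B005 (P1/RW0/US1/PS0)
  ✗ PROTECTION_VIOLATION  [3 reads]
#3 VA=0x60381C5EE (w,user):
  lvl0: tbl 0x18, slot 24 ⇒ 0x2C007 (P1/RW1/US1/PS0)
  lvl1: tbl 0x2C, slot 28 ⇒ 0x30007 (P1/RW1/US1/PS0)
  lvl2: tbl 0x30, slot 28 ⇒ 0x70000 (P0/RW0/US0/PS0)
  ✗ PAGE_NOT_PRESENT  [3 reads]
#4 VA=0x1806000E6 (w,kernel):
  lvl0: tbl 0x18, slot 6 ⇒ 0x33007 (P1/RW1/US1/PS0)
  lvl1: tbl 0x33, slot 3 ⇒ 0x35007 (P1/RW1/US1/PS0)
  lvl2: tbl 0x35, slot 0 ⇒ 0x37007 (P1/RW1/US1/PS0)
  → PA=0x370E6  (3 entries read)
#5 VA=0x2C0E01664 (r,user):
  lvl0: tbl 0x18, slot 11 ⇒ 0x39007 (P1/RW1/US1/PS0)
  lvl1: tbl 0x39, slot 7 ⇒ 0x3A007 (P1/RW1/US1/PS0)
  lvl2: tbl 0x3A, slot 1 ⇒ 0x3B007 (P1/RW1/US1/PS0)
  → PA=0x3B664  (3 entries read)
#6 VA=0x5C201AB8B (w,kernel):
  lvl0: tbl 0x18, slot 23 ⇒ 0x3D007 (P1/RW1/US1/PS0)
  lvl1: tbl 0x3D, slot 16 ⇒ 0x41007 (P1/RW1/US1/PS0)
  lvl2: tbl 0x41, slot 26 ⇒ 0x45005 (P1/RW0/US1/PS0)
  ✗ PROTECTION_VIOLATION  [3 reads]

TLB: [["0x4C1613", "0x1B"], ["0x121C", "0x26"], ["0x180600", "0x37"], ["0x2C0E01", "0x3B"]]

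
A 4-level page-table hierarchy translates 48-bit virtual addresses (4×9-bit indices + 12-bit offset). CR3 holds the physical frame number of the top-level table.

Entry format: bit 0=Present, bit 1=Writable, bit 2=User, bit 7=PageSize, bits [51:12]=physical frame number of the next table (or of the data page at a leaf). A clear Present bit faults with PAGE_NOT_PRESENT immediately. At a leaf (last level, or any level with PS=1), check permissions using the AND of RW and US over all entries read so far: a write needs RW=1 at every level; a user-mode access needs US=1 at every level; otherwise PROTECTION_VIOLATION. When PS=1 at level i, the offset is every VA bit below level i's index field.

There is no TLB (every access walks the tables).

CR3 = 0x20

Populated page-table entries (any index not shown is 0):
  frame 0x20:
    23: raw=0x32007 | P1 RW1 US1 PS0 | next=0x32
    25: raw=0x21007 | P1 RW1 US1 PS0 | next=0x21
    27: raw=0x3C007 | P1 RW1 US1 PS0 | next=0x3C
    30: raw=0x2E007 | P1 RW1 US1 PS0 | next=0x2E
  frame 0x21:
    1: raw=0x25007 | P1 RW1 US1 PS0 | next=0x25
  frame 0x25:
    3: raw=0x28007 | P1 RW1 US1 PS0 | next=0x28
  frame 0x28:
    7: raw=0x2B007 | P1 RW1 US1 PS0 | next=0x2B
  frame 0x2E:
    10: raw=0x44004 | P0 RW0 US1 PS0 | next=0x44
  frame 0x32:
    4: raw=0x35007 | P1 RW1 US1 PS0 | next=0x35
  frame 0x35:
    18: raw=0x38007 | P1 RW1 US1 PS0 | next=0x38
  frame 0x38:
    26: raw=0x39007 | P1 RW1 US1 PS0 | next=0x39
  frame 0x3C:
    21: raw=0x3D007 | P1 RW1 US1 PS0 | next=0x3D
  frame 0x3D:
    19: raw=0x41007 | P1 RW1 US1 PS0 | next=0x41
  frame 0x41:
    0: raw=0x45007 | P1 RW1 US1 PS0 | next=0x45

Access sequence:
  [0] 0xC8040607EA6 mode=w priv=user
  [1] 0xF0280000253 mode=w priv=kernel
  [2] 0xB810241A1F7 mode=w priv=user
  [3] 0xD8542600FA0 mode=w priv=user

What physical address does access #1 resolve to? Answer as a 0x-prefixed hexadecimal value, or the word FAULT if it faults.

Per-access translation:
#0 VA=0xC8040607EA6 (w,user):
  L0 @0x20[25] → 0x21007  P=1,RW=1,US=1,PS=0
  L1 @0x21[1] → 0x25007  P=1,RW=1,US=1,PS=0
  L2 @0x25[3] → 0x28007  P=1,RW=1,US=1,PS=0
  L3 @0x28[7] → 0x2B007  P=1,RW=1,US=1,PS=0
  → PA=0x2BEA6  (4 entries read)
#1 VA=0xF0280000253 (w,kernel):
  L0 @0x20[30] → 0x2E007  P=1,RW=1,US=1,PS=0
  L1 @0x2E[10] → 0x44004  P=0,RW=0,US=1,PS=0
  → PAGE_NOT_PRESENT  (2 entries read)
#2 VA=0xB810241A1F7 (w,user):
  L0 @0x20[23] → 0x32007  P=1,RW=1,US=1,PS=0
  L1 @0x32[4] → 0x35007  P=1,RW=1,US=1,PS=0
  L2 @0x35[18] → 0x38007  P=1,RW=1,US=1,PS=0
  L3 @0x38[26] → 0x39007  P=1,RW=1,US=1,PS=0
  → PA=0x391F7  (4 entries read)
#3 VA=0xD8542600FA0 (w,user):
  L0 @0x20[27] → 0x3C007  P=1,RW=1,US=1,PS=0
  L1 @0x3C[21] → 0x3D007  P=1,RW=1,US=1,PS=0
  L2 @0x3D[19] → 0x41007  P=1,RW=1,US=1,PS=0
  L3 @0x41[0] → 0x45007  P=1,RW=1,US=1,PS=0
  → PA=0x45FA0  (4 entries read)

Access #1 PA: FAULT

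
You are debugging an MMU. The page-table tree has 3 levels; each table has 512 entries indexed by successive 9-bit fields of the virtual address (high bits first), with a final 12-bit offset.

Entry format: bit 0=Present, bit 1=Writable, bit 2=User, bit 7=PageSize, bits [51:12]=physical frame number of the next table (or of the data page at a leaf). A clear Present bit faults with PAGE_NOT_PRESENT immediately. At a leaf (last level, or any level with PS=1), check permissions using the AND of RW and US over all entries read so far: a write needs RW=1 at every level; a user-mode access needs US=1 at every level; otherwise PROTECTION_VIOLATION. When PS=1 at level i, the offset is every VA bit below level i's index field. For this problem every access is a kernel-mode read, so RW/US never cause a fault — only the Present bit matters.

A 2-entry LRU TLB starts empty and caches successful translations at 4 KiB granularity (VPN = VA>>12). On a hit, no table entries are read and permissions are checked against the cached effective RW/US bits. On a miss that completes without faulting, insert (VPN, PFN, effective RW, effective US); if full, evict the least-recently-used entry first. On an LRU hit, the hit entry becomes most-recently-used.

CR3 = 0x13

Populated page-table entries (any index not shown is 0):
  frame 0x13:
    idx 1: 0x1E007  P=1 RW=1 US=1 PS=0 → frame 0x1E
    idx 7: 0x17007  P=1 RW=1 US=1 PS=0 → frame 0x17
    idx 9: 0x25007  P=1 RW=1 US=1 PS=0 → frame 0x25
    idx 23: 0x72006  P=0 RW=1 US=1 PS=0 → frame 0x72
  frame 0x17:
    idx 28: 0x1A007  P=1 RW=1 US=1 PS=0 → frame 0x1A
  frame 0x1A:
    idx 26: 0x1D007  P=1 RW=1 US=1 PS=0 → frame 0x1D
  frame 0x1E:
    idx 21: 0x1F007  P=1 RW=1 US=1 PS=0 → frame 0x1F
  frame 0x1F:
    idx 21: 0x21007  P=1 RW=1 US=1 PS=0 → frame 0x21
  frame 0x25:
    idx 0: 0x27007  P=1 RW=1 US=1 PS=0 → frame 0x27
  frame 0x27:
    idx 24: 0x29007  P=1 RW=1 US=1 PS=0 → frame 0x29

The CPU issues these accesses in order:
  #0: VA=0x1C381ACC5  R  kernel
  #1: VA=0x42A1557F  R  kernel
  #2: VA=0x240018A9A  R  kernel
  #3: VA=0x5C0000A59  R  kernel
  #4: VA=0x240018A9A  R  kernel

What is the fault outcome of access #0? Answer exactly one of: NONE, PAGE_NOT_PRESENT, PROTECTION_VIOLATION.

Walk each access:
#0 VA=0x1C381ACC5 (r,kernel):
  lvl0: tbl 0x13, slot 7 ⇒ 0x17007 (P1/RW1/US1/PS0)
  lvl1: tbl 0x17, slot 28 ⇒ 0x1A007 (P1/RW1/US1/PS0)
  lvl2: tbl 0x1A, slot 26 ⇒ 0x1D007 (P1/RW1/US1/PS0)
  ⇒ phys 0x1DCC5  [3 reads]
#1 VA=0x42A1557F (r,kernel):
  lvl0: tbl 0x13, slot 1 ⇒ 0x1E007 (P1/RW1/US1/PS0)
  lvl1: tbl 0x1E, slot 21 ⇒ 0x1F007 (P1/RW1/US1/PS0)
  lvl2: tbl 0x1F, slot 21 ⇒ 0x21007 (P1/RW1/US1/PS0)
  ⇒ phys 0x2157F  [3 reads]
#2 VA=0x240018A9A (r,kernel):
  lvl0: tbl 0x13, slot 9 ⇒ 0x25007 (P1/RW1/US1/PS0)
  lvl1: tbl 0x25, slot 0 ⇒ 0x27007 (P1/RW1/US1/PS0)
  lvl2: tbl 0x27, slot 24 ⇒ 0x29007 (P1/RW1/US1/PS0)
  ⇒ phys 0x29A9A  [3 reads]
#3 VA=0x5C0000A59 (r,kernel):
  lvl0: tbl 0x13, slot 23 ⇒ 0x72006 (P0/RW1/US1/PS0)
  ⇒ fault: PAGE_NOT_PRESENT  — 1 lookups
#4 VA=0x240018A9A (r,kernel):
  TLB hit vpn=0x240018 → PA=0x29A9A

Access #0 fault: NONE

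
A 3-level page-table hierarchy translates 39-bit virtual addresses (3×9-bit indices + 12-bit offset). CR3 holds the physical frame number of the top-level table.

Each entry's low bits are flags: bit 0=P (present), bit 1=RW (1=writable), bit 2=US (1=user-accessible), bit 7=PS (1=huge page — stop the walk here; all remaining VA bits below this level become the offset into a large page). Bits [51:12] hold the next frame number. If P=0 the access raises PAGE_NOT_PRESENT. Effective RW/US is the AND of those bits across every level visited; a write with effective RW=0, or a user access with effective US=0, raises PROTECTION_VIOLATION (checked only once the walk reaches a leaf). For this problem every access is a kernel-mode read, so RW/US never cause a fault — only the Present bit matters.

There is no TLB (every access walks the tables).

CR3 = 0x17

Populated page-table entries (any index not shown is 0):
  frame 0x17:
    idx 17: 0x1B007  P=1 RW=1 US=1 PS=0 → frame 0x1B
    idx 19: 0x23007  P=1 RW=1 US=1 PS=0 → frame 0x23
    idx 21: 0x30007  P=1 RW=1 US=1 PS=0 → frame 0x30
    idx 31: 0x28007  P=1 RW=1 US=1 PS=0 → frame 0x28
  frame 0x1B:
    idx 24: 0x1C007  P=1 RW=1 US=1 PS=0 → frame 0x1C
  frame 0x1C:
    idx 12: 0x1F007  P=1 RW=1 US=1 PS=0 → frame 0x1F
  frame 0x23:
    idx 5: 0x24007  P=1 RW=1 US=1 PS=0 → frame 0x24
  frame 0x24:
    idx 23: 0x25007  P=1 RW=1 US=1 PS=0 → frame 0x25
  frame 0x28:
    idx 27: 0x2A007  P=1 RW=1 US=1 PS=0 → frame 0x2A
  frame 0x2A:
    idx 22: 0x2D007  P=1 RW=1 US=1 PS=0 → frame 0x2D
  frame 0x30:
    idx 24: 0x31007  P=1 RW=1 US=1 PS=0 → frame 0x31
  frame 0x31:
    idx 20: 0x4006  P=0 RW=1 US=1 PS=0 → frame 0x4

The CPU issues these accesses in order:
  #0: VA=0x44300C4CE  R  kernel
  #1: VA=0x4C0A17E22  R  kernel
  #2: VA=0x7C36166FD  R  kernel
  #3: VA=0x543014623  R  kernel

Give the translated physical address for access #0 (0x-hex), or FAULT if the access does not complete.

Walk each access:
#0 VA=0x44300C4CE (r,kernel):
  L0 @0x17[17] → 0x1B007  P=1,RW=1,US=1,PS=0
  L1 @0x1B[24] → 0x1C007  P=1,RW=1,US=1,PS=0
  L2 @0x1C[12] → 0x1F007  P=1,RW=1,US=1,PS=0
  ⇒ phys 0x1F4CE  [3 reads]
#1 VA=0x4C0A17E22 (r,kernel):
  L0 @0x17[19] → 0x23007  P=1,RW=1,US=1,PS=0
  L1 @0x23[5] → 0x24007  P=1,RW=1,US=1,PS=0
  L2 @0x24[23] → 0x25007  P=1,RW=1,US=1,PS=0
  ⇒ phys 0x25E22  [3 reads]
#2 VA=0x7C36166FD (r,kernel):
  L0 @0x17[31] → 0x28007  P=1,RW=1,US=1,PS=0
  L1 @0x28[27] → 0x2A007  P=1,RW=1,US=1,PS=0
  L2 @0x2A[22] → 0x2D007  P=1,RW=1,US=1,PS=0
  ⇒ phys 0x2D6FD  [3 reads]
#3 VA=0x543014623 (r,kernel):
  L0 @0x17[21] → 0x30007  P=1,RW=1,US=1,PS=0
  L1 @0x30[24] → 0x31007  P=1,RW=1,US=1,PS=0
  L2 @0x31[20] → 0x4006  P=0,RW=1,US=1,PS=0
  → PAGE_NOT_PRESENT  (3 entries read)

Access #0 PA: 0x1F4CE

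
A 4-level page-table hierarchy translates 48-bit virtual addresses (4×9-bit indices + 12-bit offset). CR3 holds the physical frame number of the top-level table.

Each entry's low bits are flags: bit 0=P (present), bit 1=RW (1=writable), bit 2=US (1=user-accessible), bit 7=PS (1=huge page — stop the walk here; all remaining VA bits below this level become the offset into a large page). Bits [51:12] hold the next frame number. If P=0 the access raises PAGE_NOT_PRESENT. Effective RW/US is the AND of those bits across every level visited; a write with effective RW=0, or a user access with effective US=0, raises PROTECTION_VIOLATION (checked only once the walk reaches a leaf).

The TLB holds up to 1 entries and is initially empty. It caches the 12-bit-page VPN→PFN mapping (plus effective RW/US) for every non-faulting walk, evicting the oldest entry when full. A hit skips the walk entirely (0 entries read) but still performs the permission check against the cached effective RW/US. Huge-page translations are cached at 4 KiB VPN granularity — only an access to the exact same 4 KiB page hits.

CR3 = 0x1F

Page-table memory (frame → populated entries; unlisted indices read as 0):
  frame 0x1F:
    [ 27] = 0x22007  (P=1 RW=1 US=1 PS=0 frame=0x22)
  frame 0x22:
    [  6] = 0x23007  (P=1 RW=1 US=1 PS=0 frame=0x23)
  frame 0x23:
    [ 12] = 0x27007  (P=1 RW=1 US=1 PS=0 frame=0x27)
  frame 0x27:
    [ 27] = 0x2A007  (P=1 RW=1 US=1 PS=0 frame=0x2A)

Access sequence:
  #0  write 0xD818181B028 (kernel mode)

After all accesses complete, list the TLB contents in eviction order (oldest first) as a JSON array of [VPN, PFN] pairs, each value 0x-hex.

Trace:
#0 VA=0xD818181B028 (w,kernel):
  [0] read 0x1F idx=27: raw=0x22007 flags P=1 W=1 U=1 S=0
  [1] read 0x22 idx=6: raw=0x23007 flags P=1 W=1 U=1 S=0
  [2] read 0x23 idx=12: raw=0x27007 flags P=1 W=1 U=1 S=0
  [3] read 0x27 idx=27: raw=0x2A007 flags P=1 W=1 U=1 S=0
  → PA=0x2A028  (4 entries read)

TLB: [["0xD818181B", "0x2A"]]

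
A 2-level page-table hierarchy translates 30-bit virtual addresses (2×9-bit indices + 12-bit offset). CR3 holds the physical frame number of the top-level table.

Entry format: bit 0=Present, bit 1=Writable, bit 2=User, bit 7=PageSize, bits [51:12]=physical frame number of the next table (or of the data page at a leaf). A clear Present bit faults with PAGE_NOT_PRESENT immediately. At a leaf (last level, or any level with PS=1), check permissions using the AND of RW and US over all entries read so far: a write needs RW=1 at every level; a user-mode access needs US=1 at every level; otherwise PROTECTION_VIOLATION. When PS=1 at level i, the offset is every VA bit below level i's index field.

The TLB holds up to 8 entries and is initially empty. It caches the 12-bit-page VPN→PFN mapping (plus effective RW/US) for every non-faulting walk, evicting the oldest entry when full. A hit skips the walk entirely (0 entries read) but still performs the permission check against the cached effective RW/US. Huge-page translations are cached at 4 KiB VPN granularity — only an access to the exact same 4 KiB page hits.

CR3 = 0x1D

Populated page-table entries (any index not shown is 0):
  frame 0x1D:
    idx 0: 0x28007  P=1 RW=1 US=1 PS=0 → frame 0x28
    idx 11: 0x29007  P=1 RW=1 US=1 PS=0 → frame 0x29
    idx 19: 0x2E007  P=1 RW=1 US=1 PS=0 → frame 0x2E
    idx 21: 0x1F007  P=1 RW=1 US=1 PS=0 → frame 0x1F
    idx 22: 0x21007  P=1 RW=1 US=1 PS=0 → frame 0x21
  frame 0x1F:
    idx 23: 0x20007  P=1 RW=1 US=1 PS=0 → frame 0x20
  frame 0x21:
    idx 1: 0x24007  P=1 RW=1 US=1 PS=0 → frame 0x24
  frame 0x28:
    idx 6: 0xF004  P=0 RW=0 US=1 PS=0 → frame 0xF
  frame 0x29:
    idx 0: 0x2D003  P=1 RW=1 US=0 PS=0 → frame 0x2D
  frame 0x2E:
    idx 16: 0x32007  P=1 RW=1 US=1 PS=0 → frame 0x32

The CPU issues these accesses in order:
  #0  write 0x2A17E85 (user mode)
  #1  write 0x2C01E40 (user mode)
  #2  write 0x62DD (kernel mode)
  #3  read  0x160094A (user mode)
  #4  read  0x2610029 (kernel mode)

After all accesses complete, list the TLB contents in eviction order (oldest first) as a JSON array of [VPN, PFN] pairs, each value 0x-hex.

Walk each access:
#0 VA=0x2A17E85 (w,user):
  [0] read 0x1D idx=21: raw=0x1F007 flags P=1 W=1 U=1 S=0
  [1] read 0x1F idx=23: raw=0x20007 flags P=1 W=1 U=1 S=0
  → PA=0x20E85  (2 entries read)
#1 VA=0x2C01E40 (w,user):
  [0] read 0x1D idx=22: raw=0x21007 flags P=1 W=1 U=1 S=0
  [1] read 0x21 idx=1: raw=0x24007 flags P=1 W=1 U=1 S=0
  → PA=0x24E40  (2 entries read)
#2 VA=0x62DD (w,kernel):
  [0] read 0x1D idx=0: raw=0x28007 flags P=1 W=1 U=1 S=0
  [1] read 0x28 idx=6: raw=0xF004 flags P=0 W=0 U=1 S=0
  ✗ PAGE_NOT_PRESENT  [2 reads]
#3 VA=0x160094A (r,user):
  [0] read 0x1D idx=11: raw=0x29007 flags P=1 W=1 U=1 S=0
  [1] read 0x29 idx=0: raw=0x2D003 flags P=1 W=1 U=0 S=0
  ✗ PROTECTION_VIOLATION  [2 reads]
#4 VA=0x2610029 (r,kernel):
  [0] read 0x1D idx=19: raw=0x2E007 flags P=1 W=1 U=1 S=0
  [1] read 0x2E idx=16: raw=0x32007 flags P=1 W=1 U=1 S=0
  → PA=0x32029  (2 entries read)

TLB: [["0x2A17", "0x20"], ["0x2C01", "0x24"], ["0x2610", "0x32"]]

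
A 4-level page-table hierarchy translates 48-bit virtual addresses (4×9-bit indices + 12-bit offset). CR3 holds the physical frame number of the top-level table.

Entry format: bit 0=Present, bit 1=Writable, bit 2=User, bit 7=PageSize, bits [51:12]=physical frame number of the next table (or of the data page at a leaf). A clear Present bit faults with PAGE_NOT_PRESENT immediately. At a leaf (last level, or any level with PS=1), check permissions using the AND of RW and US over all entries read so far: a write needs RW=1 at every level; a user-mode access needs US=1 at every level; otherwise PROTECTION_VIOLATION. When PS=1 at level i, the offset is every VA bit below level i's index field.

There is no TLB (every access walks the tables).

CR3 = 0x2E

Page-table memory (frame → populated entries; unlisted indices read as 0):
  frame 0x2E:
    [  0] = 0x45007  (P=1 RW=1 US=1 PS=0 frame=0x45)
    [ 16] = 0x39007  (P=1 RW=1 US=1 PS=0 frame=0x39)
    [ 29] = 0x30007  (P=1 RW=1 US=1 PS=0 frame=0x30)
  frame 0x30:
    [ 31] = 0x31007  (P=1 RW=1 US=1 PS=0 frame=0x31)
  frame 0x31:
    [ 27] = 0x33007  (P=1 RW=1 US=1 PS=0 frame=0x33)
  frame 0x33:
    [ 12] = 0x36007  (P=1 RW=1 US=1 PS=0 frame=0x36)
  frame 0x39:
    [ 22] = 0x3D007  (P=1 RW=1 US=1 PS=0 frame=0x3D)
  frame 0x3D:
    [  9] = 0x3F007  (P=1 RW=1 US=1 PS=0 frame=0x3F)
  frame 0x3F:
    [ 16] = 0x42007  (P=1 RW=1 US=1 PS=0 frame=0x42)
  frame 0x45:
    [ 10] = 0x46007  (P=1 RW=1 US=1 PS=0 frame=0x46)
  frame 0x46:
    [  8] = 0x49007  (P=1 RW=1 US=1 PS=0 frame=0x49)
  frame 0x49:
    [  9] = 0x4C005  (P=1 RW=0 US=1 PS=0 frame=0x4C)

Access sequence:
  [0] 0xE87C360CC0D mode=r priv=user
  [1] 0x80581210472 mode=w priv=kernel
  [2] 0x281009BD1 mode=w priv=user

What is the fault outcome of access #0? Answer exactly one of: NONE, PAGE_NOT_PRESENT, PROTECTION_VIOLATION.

Walk each access:
#0 VA=0xE87C360CC0D (r,user):
  lvl0: tbl 0x2E, slot 29 ⇒ 0x30007 (P1/RW1/US1/PS0)
  lvl1: tbl 0x30, slot 31 ⇒ 0x31007 (P1/RW1/US1/PS0)
  lvl2: tbl 0x31, slot 27 ⇒ 0x33007 (P1/RW1/US1/PS0)
  lvl3: tbl 0x33, slot 12 ⇒ 0x36007 (P1/RW1/US1/PS0)
  → PA=0x36C0D  (4 entries read)
#1 VA=0x80581210472 (w,kernel):
  lvl0: tbl 0x2E, slot 16 ⇒ 0x39007 (P1/RW1/US1/PS0)
  lvl1: tbl 0x39, slot 22 ⇒ 0x3D007 (P1/RW1/US1/PS0)
  lvl2: tbl 0x3D, slot 9 ⇒ 0x3F007 (P1/RW1/US1/PS0)
  lvl3: tbl 0x3F, slot 16 ⇒ 0x42007 (P1/RW1/US1/PS0)
  → PA=0x42472  (4 entries read)
#2 VA=0x281009BD1 (w,user):
  lvl0: tbl 0x2E, slot 0 ⇒ 0x45007 (P1/RW1/US1/PS0)
  lvl1: tbl 0x45, slot 10 ⇒ 0x46007 (P1/RW1/US1/PS0)
  lvl2: tbl 0x46, slot 8 ⇒ 0x49007 (P1/RW1/US1/PS0)
  lvl3: tbl 0x49, slot 9 ⇒ 0x4C005 (P1/RW0/US1/PS0)
  → PROTECTION_VIOLATION  (4 entries read)

Access #0 fault: NONE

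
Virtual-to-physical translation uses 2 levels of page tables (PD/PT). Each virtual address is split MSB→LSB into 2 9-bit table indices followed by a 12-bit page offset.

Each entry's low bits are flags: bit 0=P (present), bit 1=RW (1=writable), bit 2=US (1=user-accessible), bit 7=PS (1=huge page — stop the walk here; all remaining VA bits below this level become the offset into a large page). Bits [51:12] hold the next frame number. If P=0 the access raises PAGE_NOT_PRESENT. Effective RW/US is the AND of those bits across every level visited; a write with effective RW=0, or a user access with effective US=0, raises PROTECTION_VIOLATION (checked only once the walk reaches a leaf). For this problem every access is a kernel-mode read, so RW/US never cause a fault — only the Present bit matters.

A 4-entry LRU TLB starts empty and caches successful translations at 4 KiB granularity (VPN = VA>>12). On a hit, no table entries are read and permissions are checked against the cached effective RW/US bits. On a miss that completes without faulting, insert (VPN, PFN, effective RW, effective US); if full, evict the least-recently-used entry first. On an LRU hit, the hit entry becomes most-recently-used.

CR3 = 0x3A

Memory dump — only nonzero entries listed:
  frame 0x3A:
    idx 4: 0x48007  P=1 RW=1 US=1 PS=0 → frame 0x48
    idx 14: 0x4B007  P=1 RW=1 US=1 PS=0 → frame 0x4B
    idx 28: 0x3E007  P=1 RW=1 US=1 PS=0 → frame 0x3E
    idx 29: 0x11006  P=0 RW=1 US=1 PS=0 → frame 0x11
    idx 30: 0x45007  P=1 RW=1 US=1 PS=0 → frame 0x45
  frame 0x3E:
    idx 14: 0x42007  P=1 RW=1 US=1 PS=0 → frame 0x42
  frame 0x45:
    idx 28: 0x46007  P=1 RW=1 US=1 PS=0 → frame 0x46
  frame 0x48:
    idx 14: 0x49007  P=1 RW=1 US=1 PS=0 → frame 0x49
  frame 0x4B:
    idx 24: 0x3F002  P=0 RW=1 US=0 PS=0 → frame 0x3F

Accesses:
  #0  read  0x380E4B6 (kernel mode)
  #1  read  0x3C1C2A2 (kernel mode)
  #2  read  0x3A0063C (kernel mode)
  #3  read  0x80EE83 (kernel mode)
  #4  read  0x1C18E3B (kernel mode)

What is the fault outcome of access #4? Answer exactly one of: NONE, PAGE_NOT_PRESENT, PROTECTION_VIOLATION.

Trace:
#0 VA=0x380E4B6 (r,kernel):
  L0: frame=0x3A idx=28 entry=0x3E007 [P=1 RW=1 US=1 PS=0]
  L1: frame=0x3E idx=14 entry=0x42007 [P=1 RW=1 US=1 PS=0]
  ⇒ phys 0x424B6  [2 reads]
#1 VA=0x3C1C2A2 (r,kernel):
  L0: frame=0x3A idx=30 entry=0x45007 [P=1 RW=1 US=1 PS=0]
  L1: frame=0x45 idx=28 entry=0x46007 [P=1 RW=1 US=1 PS=0]
  ⇒ phys 0x462A2  [2 reads]
#2 VA=0x3A0063C (r,kernel):
  L0: frame=0x3A idx=29 entry=0x11006 [P=0 RW=1 US=1 PS=0]
  ⇒ fault: PAGE_NOT_PRESENT  — 1 lookups
#3 VA=0x80EE83 (r,kernel):
  L0: frame=0x3A idx=4 entry=0x48007 [P=1 RW=1 US=1 PS=0]
  L1: frame=0x48 idx=14 entry=0x49007 [P=1 RW=1 US=1 PS=0]
  ⇒ phys 0x49E83  [2 reads]
#4 VA=0x1C18E3B (r,kernel):
  L0: frame=0x3A idx=14 entry=0x4B007 [P=1 RW=1 US=1 PS=0]
  L1: frame=0x4B idx=24 entry=0x3F002 [P=0 RW=1 US=0 PS=0]
  ⇒ fault: PAGE_NOT_PRESENT  — 2 lookups

Access #4 fault: PAGE_NOT_PRESENT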